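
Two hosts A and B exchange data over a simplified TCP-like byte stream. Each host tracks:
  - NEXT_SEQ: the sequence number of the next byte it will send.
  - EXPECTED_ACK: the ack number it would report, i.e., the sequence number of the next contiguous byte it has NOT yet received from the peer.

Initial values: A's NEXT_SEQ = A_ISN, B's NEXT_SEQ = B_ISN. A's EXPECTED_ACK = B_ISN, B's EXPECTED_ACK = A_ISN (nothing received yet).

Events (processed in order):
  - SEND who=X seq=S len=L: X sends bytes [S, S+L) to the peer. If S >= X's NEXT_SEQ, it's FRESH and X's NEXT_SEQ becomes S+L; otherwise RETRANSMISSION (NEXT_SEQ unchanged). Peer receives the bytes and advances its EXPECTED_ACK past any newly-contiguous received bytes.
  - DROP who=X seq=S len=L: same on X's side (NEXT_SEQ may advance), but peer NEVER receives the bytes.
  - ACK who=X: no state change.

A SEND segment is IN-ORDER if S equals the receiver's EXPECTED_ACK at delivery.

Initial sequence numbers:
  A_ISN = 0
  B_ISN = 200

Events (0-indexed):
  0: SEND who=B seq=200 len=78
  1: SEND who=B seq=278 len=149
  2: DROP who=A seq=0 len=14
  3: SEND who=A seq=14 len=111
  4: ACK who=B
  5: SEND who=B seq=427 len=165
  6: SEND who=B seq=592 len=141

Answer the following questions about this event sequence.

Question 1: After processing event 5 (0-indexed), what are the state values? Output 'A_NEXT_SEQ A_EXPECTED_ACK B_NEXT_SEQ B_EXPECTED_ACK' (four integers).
After event 0: A_seq=0 A_ack=278 B_seq=278 B_ack=0
After event 1: A_seq=0 A_ack=427 B_seq=427 B_ack=0
After event 2: A_seq=14 A_ack=427 B_seq=427 B_ack=0
After event 3: A_seq=125 A_ack=427 B_seq=427 B_ack=0
After event 4: A_seq=125 A_ack=427 B_seq=427 B_ack=0
After event 5: A_seq=125 A_ack=592 B_seq=592 B_ack=0

125 592 592 0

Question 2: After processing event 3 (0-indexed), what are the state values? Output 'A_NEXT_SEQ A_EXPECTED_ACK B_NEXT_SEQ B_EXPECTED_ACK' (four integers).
After event 0: A_seq=0 A_ack=278 B_seq=278 B_ack=0
After event 1: A_seq=0 A_ack=427 B_seq=427 B_ack=0
After event 2: A_seq=14 A_ack=427 B_seq=427 B_ack=0
After event 3: A_seq=125 A_ack=427 B_seq=427 B_ack=0

125 427 427 0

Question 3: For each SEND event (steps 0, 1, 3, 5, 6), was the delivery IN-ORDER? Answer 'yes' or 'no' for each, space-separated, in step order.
Step 0: SEND seq=200 -> in-order
Step 1: SEND seq=278 -> in-order
Step 3: SEND seq=14 -> out-of-order
Step 5: SEND seq=427 -> in-order
Step 6: SEND seq=592 -> in-order

Answer: yes yes no yes yes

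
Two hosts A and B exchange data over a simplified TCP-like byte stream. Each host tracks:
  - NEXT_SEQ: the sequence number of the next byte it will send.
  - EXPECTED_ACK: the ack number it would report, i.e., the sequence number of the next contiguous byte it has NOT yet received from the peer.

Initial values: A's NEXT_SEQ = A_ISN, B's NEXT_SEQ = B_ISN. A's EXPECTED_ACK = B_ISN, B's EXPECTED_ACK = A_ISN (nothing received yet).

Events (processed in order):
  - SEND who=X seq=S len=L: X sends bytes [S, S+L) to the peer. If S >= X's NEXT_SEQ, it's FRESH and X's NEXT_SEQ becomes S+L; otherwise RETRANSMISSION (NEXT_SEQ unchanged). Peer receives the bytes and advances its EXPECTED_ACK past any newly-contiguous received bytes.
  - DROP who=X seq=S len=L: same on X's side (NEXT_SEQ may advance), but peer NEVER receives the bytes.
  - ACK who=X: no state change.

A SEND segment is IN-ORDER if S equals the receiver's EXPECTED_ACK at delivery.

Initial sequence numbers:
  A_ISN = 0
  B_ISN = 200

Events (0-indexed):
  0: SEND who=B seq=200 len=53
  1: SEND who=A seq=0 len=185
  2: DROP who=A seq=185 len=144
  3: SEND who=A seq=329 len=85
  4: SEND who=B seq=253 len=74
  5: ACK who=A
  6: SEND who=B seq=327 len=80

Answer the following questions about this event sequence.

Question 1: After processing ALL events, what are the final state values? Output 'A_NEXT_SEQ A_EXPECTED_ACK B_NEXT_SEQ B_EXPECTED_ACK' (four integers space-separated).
Answer: 414 407 407 185

Derivation:
After event 0: A_seq=0 A_ack=253 B_seq=253 B_ack=0
After event 1: A_seq=185 A_ack=253 B_seq=253 B_ack=185
After event 2: A_seq=329 A_ack=253 B_seq=253 B_ack=185
After event 3: A_seq=414 A_ack=253 B_seq=253 B_ack=185
After event 4: A_seq=414 A_ack=327 B_seq=327 B_ack=185
After event 5: A_seq=414 A_ack=327 B_seq=327 B_ack=185
After event 6: A_seq=414 A_ack=407 B_seq=407 B_ack=185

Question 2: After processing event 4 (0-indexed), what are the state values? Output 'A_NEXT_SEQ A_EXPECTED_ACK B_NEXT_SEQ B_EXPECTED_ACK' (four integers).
After event 0: A_seq=0 A_ack=253 B_seq=253 B_ack=0
After event 1: A_seq=185 A_ack=253 B_seq=253 B_ack=185
After event 2: A_seq=329 A_ack=253 B_seq=253 B_ack=185
After event 3: A_seq=414 A_ack=253 B_seq=253 B_ack=185
After event 4: A_seq=414 A_ack=327 B_seq=327 B_ack=185

414 327 327 185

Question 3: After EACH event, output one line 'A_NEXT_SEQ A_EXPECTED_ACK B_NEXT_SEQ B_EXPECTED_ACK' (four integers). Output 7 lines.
0 253 253 0
185 253 253 185
329 253 253 185
414 253 253 185
414 327 327 185
414 327 327 185
414 407 407 185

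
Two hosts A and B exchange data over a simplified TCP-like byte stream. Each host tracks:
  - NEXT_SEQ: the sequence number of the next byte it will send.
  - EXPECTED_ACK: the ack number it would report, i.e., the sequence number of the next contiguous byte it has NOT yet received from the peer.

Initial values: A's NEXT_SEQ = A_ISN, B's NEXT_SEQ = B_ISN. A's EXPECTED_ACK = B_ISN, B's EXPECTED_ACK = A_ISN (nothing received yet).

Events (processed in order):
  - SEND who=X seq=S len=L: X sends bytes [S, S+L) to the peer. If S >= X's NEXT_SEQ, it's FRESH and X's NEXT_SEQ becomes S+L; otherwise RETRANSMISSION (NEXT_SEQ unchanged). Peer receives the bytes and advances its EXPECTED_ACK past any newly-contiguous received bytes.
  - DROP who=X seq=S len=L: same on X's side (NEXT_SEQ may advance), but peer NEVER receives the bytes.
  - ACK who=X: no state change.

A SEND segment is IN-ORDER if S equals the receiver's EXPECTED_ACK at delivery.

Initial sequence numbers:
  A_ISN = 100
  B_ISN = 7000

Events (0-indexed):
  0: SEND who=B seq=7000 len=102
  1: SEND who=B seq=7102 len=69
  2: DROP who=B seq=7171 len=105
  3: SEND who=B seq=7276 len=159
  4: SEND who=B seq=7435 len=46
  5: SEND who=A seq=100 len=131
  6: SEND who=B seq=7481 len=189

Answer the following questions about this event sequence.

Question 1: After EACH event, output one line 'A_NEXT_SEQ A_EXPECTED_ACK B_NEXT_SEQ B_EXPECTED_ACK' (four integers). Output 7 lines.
100 7102 7102 100
100 7171 7171 100
100 7171 7276 100
100 7171 7435 100
100 7171 7481 100
231 7171 7481 231
231 7171 7670 231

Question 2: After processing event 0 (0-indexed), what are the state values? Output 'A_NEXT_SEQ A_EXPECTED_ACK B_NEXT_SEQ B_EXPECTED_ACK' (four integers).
After event 0: A_seq=100 A_ack=7102 B_seq=7102 B_ack=100

100 7102 7102 100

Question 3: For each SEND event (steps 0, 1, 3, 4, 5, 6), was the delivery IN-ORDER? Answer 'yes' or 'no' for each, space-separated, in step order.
Answer: yes yes no no yes no

Derivation:
Step 0: SEND seq=7000 -> in-order
Step 1: SEND seq=7102 -> in-order
Step 3: SEND seq=7276 -> out-of-order
Step 4: SEND seq=7435 -> out-of-order
Step 5: SEND seq=100 -> in-order
Step 6: SEND seq=7481 -> out-of-order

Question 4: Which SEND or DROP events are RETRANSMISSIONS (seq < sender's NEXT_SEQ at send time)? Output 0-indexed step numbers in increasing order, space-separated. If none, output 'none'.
Answer: none

Derivation:
Step 0: SEND seq=7000 -> fresh
Step 1: SEND seq=7102 -> fresh
Step 2: DROP seq=7171 -> fresh
Step 3: SEND seq=7276 -> fresh
Step 4: SEND seq=7435 -> fresh
Step 5: SEND seq=100 -> fresh
Step 6: SEND seq=7481 -> fresh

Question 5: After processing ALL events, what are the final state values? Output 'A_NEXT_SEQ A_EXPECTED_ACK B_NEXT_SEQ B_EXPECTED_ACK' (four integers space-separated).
Answer: 231 7171 7670 231

Derivation:
After event 0: A_seq=100 A_ack=7102 B_seq=7102 B_ack=100
After event 1: A_seq=100 A_ack=7171 B_seq=7171 B_ack=100
After event 2: A_seq=100 A_ack=7171 B_seq=7276 B_ack=100
After event 3: A_seq=100 A_ack=7171 B_seq=7435 B_ack=100
After event 4: A_seq=100 A_ack=7171 B_seq=7481 B_ack=100
After event 5: A_seq=231 A_ack=7171 B_seq=7481 B_ack=231
After event 6: A_seq=231 A_ack=7171 B_seq=7670 B_ack=231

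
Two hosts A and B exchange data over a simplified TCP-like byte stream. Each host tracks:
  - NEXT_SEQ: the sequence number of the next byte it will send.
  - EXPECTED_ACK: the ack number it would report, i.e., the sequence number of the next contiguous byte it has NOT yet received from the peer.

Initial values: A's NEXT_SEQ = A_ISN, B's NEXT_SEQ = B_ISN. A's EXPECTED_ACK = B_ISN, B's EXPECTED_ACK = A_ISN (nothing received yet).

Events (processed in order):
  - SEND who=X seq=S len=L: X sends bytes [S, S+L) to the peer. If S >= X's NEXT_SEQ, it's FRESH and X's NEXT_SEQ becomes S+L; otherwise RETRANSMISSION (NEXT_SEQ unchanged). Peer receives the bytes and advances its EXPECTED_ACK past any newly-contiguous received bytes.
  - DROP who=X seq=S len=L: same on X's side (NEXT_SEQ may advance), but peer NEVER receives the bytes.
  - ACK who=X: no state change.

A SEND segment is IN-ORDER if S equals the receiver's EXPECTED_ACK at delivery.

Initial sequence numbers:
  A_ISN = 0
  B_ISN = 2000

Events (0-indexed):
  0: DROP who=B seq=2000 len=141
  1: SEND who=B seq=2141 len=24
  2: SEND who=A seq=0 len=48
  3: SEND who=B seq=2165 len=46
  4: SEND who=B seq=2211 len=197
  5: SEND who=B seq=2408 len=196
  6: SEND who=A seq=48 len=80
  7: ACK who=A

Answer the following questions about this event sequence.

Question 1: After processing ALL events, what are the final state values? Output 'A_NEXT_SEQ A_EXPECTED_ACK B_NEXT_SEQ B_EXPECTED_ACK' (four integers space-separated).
Answer: 128 2000 2604 128

Derivation:
After event 0: A_seq=0 A_ack=2000 B_seq=2141 B_ack=0
After event 1: A_seq=0 A_ack=2000 B_seq=2165 B_ack=0
After event 2: A_seq=48 A_ack=2000 B_seq=2165 B_ack=48
After event 3: A_seq=48 A_ack=2000 B_seq=2211 B_ack=48
After event 4: A_seq=48 A_ack=2000 B_seq=2408 B_ack=48
After event 5: A_seq=48 A_ack=2000 B_seq=2604 B_ack=48
After event 6: A_seq=128 A_ack=2000 B_seq=2604 B_ack=128
After event 7: A_seq=128 A_ack=2000 B_seq=2604 B_ack=128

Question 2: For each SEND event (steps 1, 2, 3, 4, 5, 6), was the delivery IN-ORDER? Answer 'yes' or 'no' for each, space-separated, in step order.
Answer: no yes no no no yes

Derivation:
Step 1: SEND seq=2141 -> out-of-order
Step 2: SEND seq=0 -> in-order
Step 3: SEND seq=2165 -> out-of-order
Step 4: SEND seq=2211 -> out-of-order
Step 5: SEND seq=2408 -> out-of-order
Step 6: SEND seq=48 -> in-order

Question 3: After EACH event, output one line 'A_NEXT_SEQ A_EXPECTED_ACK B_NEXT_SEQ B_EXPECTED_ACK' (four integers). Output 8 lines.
0 2000 2141 0
0 2000 2165 0
48 2000 2165 48
48 2000 2211 48
48 2000 2408 48
48 2000 2604 48
128 2000 2604 128
128 2000 2604 128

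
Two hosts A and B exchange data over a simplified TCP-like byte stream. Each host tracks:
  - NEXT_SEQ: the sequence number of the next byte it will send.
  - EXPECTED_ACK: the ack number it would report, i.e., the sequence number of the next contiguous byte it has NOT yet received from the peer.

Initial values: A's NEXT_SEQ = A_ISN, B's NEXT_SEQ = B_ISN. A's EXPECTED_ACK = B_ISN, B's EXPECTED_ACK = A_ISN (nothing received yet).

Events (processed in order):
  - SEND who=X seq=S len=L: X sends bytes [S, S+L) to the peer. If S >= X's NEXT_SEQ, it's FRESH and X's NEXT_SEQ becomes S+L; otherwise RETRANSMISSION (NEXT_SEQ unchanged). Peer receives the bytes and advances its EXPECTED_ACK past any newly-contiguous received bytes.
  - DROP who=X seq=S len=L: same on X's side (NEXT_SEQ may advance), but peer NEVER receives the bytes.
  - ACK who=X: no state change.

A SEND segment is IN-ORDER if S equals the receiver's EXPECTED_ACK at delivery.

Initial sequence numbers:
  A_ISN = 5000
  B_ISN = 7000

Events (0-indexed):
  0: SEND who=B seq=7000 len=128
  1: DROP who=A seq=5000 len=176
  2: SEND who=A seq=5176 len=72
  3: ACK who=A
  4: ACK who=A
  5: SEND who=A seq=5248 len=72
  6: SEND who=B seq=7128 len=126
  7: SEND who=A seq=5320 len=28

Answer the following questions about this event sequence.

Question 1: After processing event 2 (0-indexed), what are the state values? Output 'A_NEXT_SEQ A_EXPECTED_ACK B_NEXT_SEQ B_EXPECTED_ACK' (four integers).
After event 0: A_seq=5000 A_ack=7128 B_seq=7128 B_ack=5000
After event 1: A_seq=5176 A_ack=7128 B_seq=7128 B_ack=5000
After event 2: A_seq=5248 A_ack=7128 B_seq=7128 B_ack=5000

5248 7128 7128 5000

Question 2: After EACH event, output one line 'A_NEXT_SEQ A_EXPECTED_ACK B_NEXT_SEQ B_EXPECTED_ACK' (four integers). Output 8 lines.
5000 7128 7128 5000
5176 7128 7128 5000
5248 7128 7128 5000
5248 7128 7128 5000
5248 7128 7128 5000
5320 7128 7128 5000
5320 7254 7254 5000
5348 7254 7254 5000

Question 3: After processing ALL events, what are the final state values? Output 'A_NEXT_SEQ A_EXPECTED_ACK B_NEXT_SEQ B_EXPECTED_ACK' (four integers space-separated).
After event 0: A_seq=5000 A_ack=7128 B_seq=7128 B_ack=5000
After event 1: A_seq=5176 A_ack=7128 B_seq=7128 B_ack=5000
After event 2: A_seq=5248 A_ack=7128 B_seq=7128 B_ack=5000
After event 3: A_seq=5248 A_ack=7128 B_seq=7128 B_ack=5000
After event 4: A_seq=5248 A_ack=7128 B_seq=7128 B_ack=5000
After event 5: A_seq=5320 A_ack=7128 B_seq=7128 B_ack=5000
After event 6: A_seq=5320 A_ack=7254 B_seq=7254 B_ack=5000
After event 7: A_seq=5348 A_ack=7254 B_seq=7254 B_ack=5000

Answer: 5348 7254 7254 5000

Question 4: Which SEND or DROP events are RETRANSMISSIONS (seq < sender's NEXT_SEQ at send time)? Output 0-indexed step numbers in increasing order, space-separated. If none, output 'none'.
Step 0: SEND seq=7000 -> fresh
Step 1: DROP seq=5000 -> fresh
Step 2: SEND seq=5176 -> fresh
Step 5: SEND seq=5248 -> fresh
Step 6: SEND seq=7128 -> fresh
Step 7: SEND seq=5320 -> fresh

Answer: none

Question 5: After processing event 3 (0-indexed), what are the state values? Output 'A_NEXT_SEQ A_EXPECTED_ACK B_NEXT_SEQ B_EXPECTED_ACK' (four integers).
After event 0: A_seq=5000 A_ack=7128 B_seq=7128 B_ack=5000
After event 1: A_seq=5176 A_ack=7128 B_seq=7128 B_ack=5000
After event 2: A_seq=5248 A_ack=7128 B_seq=7128 B_ack=5000
After event 3: A_seq=5248 A_ack=7128 B_seq=7128 B_ack=5000

5248 7128 7128 5000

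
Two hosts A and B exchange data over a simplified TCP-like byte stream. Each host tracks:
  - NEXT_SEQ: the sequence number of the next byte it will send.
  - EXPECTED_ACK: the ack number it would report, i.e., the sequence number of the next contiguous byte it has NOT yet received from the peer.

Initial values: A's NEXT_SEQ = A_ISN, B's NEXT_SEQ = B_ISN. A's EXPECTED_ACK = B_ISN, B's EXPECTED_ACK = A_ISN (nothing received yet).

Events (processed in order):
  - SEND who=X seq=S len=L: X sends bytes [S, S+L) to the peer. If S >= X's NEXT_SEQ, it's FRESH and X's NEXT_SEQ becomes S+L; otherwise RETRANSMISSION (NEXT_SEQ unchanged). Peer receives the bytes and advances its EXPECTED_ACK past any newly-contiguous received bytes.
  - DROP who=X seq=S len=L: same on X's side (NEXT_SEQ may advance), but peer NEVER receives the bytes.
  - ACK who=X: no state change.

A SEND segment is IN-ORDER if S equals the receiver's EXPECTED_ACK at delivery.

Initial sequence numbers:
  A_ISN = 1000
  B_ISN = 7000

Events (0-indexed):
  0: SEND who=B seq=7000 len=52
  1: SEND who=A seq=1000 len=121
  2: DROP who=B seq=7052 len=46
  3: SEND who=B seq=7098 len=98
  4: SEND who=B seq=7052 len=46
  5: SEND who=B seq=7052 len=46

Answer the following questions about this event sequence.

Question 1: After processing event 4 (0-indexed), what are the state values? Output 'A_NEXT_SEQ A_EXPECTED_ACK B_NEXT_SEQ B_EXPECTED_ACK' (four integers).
After event 0: A_seq=1000 A_ack=7052 B_seq=7052 B_ack=1000
After event 1: A_seq=1121 A_ack=7052 B_seq=7052 B_ack=1121
After event 2: A_seq=1121 A_ack=7052 B_seq=7098 B_ack=1121
After event 3: A_seq=1121 A_ack=7052 B_seq=7196 B_ack=1121
After event 4: A_seq=1121 A_ack=7196 B_seq=7196 B_ack=1121

1121 7196 7196 1121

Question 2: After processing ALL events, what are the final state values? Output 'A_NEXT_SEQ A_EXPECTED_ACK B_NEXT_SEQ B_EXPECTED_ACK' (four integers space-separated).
After event 0: A_seq=1000 A_ack=7052 B_seq=7052 B_ack=1000
After event 1: A_seq=1121 A_ack=7052 B_seq=7052 B_ack=1121
After event 2: A_seq=1121 A_ack=7052 B_seq=7098 B_ack=1121
After event 3: A_seq=1121 A_ack=7052 B_seq=7196 B_ack=1121
After event 4: A_seq=1121 A_ack=7196 B_seq=7196 B_ack=1121
After event 5: A_seq=1121 A_ack=7196 B_seq=7196 B_ack=1121

Answer: 1121 7196 7196 1121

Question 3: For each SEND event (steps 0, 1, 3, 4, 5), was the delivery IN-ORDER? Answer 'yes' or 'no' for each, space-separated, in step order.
Answer: yes yes no yes no

Derivation:
Step 0: SEND seq=7000 -> in-order
Step 1: SEND seq=1000 -> in-order
Step 3: SEND seq=7098 -> out-of-order
Step 4: SEND seq=7052 -> in-order
Step 5: SEND seq=7052 -> out-of-order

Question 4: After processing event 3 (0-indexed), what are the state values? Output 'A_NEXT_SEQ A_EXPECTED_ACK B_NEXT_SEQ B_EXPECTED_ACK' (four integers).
After event 0: A_seq=1000 A_ack=7052 B_seq=7052 B_ack=1000
After event 1: A_seq=1121 A_ack=7052 B_seq=7052 B_ack=1121
After event 2: A_seq=1121 A_ack=7052 B_seq=7098 B_ack=1121
After event 3: A_seq=1121 A_ack=7052 B_seq=7196 B_ack=1121

1121 7052 7196 1121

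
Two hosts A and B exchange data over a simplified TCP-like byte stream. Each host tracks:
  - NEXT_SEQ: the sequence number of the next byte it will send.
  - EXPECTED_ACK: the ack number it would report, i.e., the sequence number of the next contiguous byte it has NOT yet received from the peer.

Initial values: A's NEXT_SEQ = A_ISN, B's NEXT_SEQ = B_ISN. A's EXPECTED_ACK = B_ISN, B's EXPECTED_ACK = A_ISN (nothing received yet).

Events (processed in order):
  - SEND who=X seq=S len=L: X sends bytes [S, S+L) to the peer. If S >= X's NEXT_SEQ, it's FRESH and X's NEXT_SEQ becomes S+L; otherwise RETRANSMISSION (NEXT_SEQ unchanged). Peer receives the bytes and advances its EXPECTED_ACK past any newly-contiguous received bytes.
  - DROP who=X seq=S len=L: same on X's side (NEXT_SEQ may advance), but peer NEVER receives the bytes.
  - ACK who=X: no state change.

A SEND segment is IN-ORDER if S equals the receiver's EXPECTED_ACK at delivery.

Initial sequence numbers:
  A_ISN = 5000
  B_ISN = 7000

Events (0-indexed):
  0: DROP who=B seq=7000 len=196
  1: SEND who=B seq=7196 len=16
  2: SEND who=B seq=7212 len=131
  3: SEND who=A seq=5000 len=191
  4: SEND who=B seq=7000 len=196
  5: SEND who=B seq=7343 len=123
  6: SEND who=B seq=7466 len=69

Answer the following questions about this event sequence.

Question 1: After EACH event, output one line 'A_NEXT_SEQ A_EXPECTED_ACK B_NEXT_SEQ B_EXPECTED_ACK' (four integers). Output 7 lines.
5000 7000 7196 5000
5000 7000 7212 5000
5000 7000 7343 5000
5191 7000 7343 5191
5191 7343 7343 5191
5191 7466 7466 5191
5191 7535 7535 5191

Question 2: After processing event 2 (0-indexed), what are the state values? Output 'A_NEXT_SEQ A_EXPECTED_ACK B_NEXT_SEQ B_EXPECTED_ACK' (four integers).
After event 0: A_seq=5000 A_ack=7000 B_seq=7196 B_ack=5000
After event 1: A_seq=5000 A_ack=7000 B_seq=7212 B_ack=5000
After event 2: A_seq=5000 A_ack=7000 B_seq=7343 B_ack=5000

5000 7000 7343 5000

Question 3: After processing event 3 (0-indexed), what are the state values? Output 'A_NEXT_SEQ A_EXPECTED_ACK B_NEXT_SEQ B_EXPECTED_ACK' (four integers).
After event 0: A_seq=5000 A_ack=7000 B_seq=7196 B_ack=5000
After event 1: A_seq=5000 A_ack=7000 B_seq=7212 B_ack=5000
After event 2: A_seq=5000 A_ack=7000 B_seq=7343 B_ack=5000
After event 3: A_seq=5191 A_ack=7000 B_seq=7343 B_ack=5191

5191 7000 7343 5191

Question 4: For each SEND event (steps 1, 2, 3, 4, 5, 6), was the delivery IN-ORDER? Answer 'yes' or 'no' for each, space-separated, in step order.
Step 1: SEND seq=7196 -> out-of-order
Step 2: SEND seq=7212 -> out-of-order
Step 3: SEND seq=5000 -> in-order
Step 4: SEND seq=7000 -> in-order
Step 5: SEND seq=7343 -> in-order
Step 6: SEND seq=7466 -> in-order

Answer: no no yes yes yes yes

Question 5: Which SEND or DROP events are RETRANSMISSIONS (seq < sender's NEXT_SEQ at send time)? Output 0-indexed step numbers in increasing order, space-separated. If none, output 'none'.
Answer: 4

Derivation:
Step 0: DROP seq=7000 -> fresh
Step 1: SEND seq=7196 -> fresh
Step 2: SEND seq=7212 -> fresh
Step 3: SEND seq=5000 -> fresh
Step 4: SEND seq=7000 -> retransmit
Step 5: SEND seq=7343 -> fresh
Step 6: SEND seq=7466 -> fresh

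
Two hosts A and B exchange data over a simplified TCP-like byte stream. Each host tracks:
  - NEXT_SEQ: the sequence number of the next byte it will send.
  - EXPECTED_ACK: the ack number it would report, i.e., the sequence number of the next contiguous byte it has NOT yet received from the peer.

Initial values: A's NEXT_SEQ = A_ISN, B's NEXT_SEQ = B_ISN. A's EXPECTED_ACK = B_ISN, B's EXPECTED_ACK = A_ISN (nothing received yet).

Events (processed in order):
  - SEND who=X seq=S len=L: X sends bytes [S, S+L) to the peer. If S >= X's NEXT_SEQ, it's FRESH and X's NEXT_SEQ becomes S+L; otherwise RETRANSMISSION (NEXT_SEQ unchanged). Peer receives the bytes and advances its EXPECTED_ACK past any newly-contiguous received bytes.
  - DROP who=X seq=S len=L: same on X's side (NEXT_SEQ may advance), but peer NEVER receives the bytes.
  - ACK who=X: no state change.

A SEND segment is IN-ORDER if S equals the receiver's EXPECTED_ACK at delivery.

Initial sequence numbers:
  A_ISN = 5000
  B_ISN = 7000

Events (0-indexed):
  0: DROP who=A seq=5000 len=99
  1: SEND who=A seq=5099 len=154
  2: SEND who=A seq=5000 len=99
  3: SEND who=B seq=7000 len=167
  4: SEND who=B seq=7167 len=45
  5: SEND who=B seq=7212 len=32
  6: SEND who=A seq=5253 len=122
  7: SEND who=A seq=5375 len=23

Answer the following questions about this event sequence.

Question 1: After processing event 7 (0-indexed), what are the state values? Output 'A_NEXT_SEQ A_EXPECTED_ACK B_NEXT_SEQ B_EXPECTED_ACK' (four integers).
After event 0: A_seq=5099 A_ack=7000 B_seq=7000 B_ack=5000
After event 1: A_seq=5253 A_ack=7000 B_seq=7000 B_ack=5000
After event 2: A_seq=5253 A_ack=7000 B_seq=7000 B_ack=5253
After event 3: A_seq=5253 A_ack=7167 B_seq=7167 B_ack=5253
After event 4: A_seq=5253 A_ack=7212 B_seq=7212 B_ack=5253
After event 5: A_seq=5253 A_ack=7244 B_seq=7244 B_ack=5253
After event 6: A_seq=5375 A_ack=7244 B_seq=7244 B_ack=5375
After event 7: A_seq=5398 A_ack=7244 B_seq=7244 B_ack=5398

5398 7244 7244 5398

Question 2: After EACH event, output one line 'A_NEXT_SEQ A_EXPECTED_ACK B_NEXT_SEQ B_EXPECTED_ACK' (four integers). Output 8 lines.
5099 7000 7000 5000
5253 7000 7000 5000
5253 7000 7000 5253
5253 7167 7167 5253
5253 7212 7212 5253
5253 7244 7244 5253
5375 7244 7244 5375
5398 7244 7244 5398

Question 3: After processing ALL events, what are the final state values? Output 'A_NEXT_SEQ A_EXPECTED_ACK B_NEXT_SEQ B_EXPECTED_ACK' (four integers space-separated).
After event 0: A_seq=5099 A_ack=7000 B_seq=7000 B_ack=5000
After event 1: A_seq=5253 A_ack=7000 B_seq=7000 B_ack=5000
After event 2: A_seq=5253 A_ack=7000 B_seq=7000 B_ack=5253
After event 3: A_seq=5253 A_ack=7167 B_seq=7167 B_ack=5253
After event 4: A_seq=5253 A_ack=7212 B_seq=7212 B_ack=5253
After event 5: A_seq=5253 A_ack=7244 B_seq=7244 B_ack=5253
After event 6: A_seq=5375 A_ack=7244 B_seq=7244 B_ack=5375
After event 7: A_seq=5398 A_ack=7244 B_seq=7244 B_ack=5398

Answer: 5398 7244 7244 5398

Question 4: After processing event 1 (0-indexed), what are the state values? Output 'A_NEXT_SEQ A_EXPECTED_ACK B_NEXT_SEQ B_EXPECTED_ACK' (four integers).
After event 0: A_seq=5099 A_ack=7000 B_seq=7000 B_ack=5000
After event 1: A_seq=5253 A_ack=7000 B_seq=7000 B_ack=5000

5253 7000 7000 5000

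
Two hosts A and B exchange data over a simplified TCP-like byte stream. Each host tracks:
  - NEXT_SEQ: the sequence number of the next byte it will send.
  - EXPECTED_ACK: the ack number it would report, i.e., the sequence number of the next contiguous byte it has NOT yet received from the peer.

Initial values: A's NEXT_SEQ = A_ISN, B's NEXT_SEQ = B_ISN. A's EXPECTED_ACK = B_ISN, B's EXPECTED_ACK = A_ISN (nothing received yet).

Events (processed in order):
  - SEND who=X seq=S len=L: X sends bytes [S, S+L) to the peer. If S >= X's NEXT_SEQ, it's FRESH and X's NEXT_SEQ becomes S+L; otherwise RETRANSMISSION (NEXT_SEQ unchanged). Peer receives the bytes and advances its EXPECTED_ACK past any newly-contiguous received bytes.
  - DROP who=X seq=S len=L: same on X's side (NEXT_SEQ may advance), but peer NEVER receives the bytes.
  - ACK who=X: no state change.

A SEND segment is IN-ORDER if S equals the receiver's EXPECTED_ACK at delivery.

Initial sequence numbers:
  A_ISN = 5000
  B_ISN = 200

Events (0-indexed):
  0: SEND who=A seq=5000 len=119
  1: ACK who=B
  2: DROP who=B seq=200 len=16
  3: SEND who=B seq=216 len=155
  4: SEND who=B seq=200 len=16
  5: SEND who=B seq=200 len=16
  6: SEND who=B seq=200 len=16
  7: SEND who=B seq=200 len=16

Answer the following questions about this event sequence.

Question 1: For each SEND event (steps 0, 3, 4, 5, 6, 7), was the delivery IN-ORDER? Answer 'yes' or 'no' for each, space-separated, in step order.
Answer: yes no yes no no no

Derivation:
Step 0: SEND seq=5000 -> in-order
Step 3: SEND seq=216 -> out-of-order
Step 4: SEND seq=200 -> in-order
Step 5: SEND seq=200 -> out-of-order
Step 6: SEND seq=200 -> out-of-order
Step 7: SEND seq=200 -> out-of-order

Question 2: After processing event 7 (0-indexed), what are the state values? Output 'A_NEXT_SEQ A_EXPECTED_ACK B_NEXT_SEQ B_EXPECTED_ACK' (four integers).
After event 0: A_seq=5119 A_ack=200 B_seq=200 B_ack=5119
After event 1: A_seq=5119 A_ack=200 B_seq=200 B_ack=5119
After event 2: A_seq=5119 A_ack=200 B_seq=216 B_ack=5119
After event 3: A_seq=5119 A_ack=200 B_seq=371 B_ack=5119
After event 4: A_seq=5119 A_ack=371 B_seq=371 B_ack=5119
After event 5: A_seq=5119 A_ack=371 B_seq=371 B_ack=5119
After event 6: A_seq=5119 A_ack=371 B_seq=371 B_ack=5119
After event 7: A_seq=5119 A_ack=371 B_seq=371 B_ack=5119

5119 371 371 5119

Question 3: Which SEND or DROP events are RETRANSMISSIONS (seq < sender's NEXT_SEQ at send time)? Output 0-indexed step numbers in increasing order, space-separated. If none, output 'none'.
Answer: 4 5 6 7

Derivation:
Step 0: SEND seq=5000 -> fresh
Step 2: DROP seq=200 -> fresh
Step 3: SEND seq=216 -> fresh
Step 4: SEND seq=200 -> retransmit
Step 5: SEND seq=200 -> retransmit
Step 6: SEND seq=200 -> retransmit
Step 7: SEND seq=200 -> retransmit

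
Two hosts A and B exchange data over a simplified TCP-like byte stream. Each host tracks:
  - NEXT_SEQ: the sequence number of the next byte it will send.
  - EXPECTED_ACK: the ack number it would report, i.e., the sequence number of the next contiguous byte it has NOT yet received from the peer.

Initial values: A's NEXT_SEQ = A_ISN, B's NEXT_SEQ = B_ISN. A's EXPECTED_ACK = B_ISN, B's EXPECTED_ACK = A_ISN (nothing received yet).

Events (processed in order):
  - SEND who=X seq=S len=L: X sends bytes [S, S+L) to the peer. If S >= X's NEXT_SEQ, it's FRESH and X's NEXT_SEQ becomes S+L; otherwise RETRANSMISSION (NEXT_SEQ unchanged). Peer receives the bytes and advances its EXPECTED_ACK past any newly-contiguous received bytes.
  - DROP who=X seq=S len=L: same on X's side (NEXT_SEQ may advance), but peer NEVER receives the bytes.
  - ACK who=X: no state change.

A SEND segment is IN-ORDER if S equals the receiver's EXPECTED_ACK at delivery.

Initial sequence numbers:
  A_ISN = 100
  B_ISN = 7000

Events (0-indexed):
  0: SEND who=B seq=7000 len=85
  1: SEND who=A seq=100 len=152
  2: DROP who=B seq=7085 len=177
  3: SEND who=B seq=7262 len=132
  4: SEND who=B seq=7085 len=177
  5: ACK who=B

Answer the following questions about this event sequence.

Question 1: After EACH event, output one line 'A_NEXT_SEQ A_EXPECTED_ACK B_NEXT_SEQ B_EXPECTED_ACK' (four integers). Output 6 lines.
100 7085 7085 100
252 7085 7085 252
252 7085 7262 252
252 7085 7394 252
252 7394 7394 252
252 7394 7394 252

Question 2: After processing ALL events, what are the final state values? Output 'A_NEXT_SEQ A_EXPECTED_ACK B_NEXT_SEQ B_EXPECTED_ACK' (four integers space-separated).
Answer: 252 7394 7394 252

Derivation:
After event 0: A_seq=100 A_ack=7085 B_seq=7085 B_ack=100
After event 1: A_seq=252 A_ack=7085 B_seq=7085 B_ack=252
After event 2: A_seq=252 A_ack=7085 B_seq=7262 B_ack=252
After event 3: A_seq=252 A_ack=7085 B_seq=7394 B_ack=252
After event 4: A_seq=252 A_ack=7394 B_seq=7394 B_ack=252
After event 5: A_seq=252 A_ack=7394 B_seq=7394 B_ack=252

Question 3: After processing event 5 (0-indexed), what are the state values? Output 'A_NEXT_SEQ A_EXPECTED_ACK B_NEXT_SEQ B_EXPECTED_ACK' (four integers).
After event 0: A_seq=100 A_ack=7085 B_seq=7085 B_ack=100
After event 1: A_seq=252 A_ack=7085 B_seq=7085 B_ack=252
After event 2: A_seq=252 A_ack=7085 B_seq=7262 B_ack=252
After event 3: A_seq=252 A_ack=7085 B_seq=7394 B_ack=252
After event 4: A_seq=252 A_ack=7394 B_seq=7394 B_ack=252
After event 5: A_seq=252 A_ack=7394 B_seq=7394 B_ack=252

252 7394 7394 252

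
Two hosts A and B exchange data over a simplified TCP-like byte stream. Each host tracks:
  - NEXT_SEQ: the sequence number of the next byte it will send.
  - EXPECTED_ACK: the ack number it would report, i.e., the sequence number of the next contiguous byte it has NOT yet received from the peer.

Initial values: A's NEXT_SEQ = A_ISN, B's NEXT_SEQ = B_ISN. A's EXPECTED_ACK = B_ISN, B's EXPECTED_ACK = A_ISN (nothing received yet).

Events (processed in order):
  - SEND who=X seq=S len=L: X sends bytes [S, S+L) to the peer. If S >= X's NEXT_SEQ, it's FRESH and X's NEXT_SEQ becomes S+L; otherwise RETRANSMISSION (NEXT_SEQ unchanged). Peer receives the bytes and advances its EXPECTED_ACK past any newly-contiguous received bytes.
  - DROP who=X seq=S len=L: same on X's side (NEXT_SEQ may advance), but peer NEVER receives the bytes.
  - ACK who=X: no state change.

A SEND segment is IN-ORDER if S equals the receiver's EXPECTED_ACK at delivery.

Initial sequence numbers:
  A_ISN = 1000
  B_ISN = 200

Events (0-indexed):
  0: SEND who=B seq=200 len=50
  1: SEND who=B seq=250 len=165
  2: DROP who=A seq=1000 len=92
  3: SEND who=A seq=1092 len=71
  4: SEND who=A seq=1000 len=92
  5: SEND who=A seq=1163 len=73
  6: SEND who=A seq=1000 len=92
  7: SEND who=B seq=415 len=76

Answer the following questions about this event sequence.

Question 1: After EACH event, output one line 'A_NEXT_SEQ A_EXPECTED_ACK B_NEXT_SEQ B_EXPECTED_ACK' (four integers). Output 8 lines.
1000 250 250 1000
1000 415 415 1000
1092 415 415 1000
1163 415 415 1000
1163 415 415 1163
1236 415 415 1236
1236 415 415 1236
1236 491 491 1236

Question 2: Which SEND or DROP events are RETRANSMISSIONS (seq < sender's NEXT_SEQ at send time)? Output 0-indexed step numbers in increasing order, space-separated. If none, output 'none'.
Step 0: SEND seq=200 -> fresh
Step 1: SEND seq=250 -> fresh
Step 2: DROP seq=1000 -> fresh
Step 3: SEND seq=1092 -> fresh
Step 4: SEND seq=1000 -> retransmit
Step 5: SEND seq=1163 -> fresh
Step 6: SEND seq=1000 -> retransmit
Step 7: SEND seq=415 -> fresh

Answer: 4 6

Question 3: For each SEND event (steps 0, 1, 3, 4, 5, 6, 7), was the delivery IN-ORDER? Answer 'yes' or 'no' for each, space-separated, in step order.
Answer: yes yes no yes yes no yes

Derivation:
Step 0: SEND seq=200 -> in-order
Step 1: SEND seq=250 -> in-order
Step 3: SEND seq=1092 -> out-of-order
Step 4: SEND seq=1000 -> in-order
Step 5: SEND seq=1163 -> in-order
Step 6: SEND seq=1000 -> out-of-order
Step 7: SEND seq=415 -> in-order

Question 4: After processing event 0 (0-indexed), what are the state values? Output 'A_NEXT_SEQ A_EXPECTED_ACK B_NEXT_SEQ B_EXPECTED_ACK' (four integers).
After event 0: A_seq=1000 A_ack=250 B_seq=250 B_ack=1000

1000 250 250 1000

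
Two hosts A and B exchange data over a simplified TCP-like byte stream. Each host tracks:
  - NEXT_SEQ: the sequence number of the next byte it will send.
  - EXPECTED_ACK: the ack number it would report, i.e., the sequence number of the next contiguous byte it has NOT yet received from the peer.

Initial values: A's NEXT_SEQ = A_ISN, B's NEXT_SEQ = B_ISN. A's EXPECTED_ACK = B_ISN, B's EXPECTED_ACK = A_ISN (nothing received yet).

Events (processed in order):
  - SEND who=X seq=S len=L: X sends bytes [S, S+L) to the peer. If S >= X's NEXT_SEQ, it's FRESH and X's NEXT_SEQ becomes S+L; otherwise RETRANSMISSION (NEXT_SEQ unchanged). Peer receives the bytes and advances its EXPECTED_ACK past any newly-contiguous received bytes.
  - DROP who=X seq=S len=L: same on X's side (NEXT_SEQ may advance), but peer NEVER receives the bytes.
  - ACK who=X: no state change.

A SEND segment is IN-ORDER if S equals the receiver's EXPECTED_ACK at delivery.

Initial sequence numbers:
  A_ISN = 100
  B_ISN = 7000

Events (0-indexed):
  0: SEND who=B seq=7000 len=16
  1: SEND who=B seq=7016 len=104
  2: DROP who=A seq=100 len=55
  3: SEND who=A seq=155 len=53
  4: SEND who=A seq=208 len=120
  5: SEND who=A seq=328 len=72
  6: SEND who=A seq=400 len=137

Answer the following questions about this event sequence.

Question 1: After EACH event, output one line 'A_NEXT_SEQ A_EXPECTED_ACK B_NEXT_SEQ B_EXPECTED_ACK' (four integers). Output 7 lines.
100 7016 7016 100
100 7120 7120 100
155 7120 7120 100
208 7120 7120 100
328 7120 7120 100
400 7120 7120 100
537 7120 7120 100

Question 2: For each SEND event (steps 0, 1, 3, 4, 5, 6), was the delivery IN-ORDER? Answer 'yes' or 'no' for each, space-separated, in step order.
Answer: yes yes no no no no

Derivation:
Step 0: SEND seq=7000 -> in-order
Step 1: SEND seq=7016 -> in-order
Step 3: SEND seq=155 -> out-of-order
Step 4: SEND seq=208 -> out-of-order
Step 5: SEND seq=328 -> out-of-order
Step 6: SEND seq=400 -> out-of-order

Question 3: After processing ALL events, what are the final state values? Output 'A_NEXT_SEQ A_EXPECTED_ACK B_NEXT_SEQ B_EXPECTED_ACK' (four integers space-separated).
After event 0: A_seq=100 A_ack=7016 B_seq=7016 B_ack=100
After event 1: A_seq=100 A_ack=7120 B_seq=7120 B_ack=100
After event 2: A_seq=155 A_ack=7120 B_seq=7120 B_ack=100
After event 3: A_seq=208 A_ack=7120 B_seq=7120 B_ack=100
After event 4: A_seq=328 A_ack=7120 B_seq=7120 B_ack=100
After event 5: A_seq=400 A_ack=7120 B_seq=7120 B_ack=100
After event 6: A_seq=537 A_ack=7120 B_seq=7120 B_ack=100

Answer: 537 7120 7120 100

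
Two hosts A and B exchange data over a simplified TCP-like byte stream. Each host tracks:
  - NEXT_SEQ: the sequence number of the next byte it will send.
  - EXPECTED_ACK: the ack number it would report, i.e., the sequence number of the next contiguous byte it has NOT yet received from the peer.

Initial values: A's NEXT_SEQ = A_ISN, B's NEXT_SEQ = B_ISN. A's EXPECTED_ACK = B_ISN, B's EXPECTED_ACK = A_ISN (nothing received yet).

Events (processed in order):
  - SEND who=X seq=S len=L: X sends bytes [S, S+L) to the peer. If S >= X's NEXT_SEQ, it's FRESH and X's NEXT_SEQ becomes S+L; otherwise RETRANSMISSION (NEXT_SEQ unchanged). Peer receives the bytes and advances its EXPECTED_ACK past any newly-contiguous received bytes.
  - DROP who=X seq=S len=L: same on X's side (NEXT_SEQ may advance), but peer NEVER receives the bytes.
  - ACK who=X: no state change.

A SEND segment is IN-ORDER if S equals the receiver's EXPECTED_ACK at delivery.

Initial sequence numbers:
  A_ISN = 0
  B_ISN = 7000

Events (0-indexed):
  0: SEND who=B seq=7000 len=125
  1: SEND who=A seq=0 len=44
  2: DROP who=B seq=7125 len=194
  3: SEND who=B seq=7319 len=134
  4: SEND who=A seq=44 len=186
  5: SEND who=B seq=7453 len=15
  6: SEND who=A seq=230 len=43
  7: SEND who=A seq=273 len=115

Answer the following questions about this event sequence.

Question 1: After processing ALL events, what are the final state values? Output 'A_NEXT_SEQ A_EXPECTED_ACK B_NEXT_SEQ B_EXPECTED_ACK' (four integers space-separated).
Answer: 388 7125 7468 388

Derivation:
After event 0: A_seq=0 A_ack=7125 B_seq=7125 B_ack=0
After event 1: A_seq=44 A_ack=7125 B_seq=7125 B_ack=44
After event 2: A_seq=44 A_ack=7125 B_seq=7319 B_ack=44
After event 3: A_seq=44 A_ack=7125 B_seq=7453 B_ack=44
After event 4: A_seq=230 A_ack=7125 B_seq=7453 B_ack=230
After event 5: A_seq=230 A_ack=7125 B_seq=7468 B_ack=230
After event 6: A_seq=273 A_ack=7125 B_seq=7468 B_ack=273
After event 7: A_seq=388 A_ack=7125 B_seq=7468 B_ack=388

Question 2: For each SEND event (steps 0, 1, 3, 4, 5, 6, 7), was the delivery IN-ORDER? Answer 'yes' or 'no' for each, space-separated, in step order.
Step 0: SEND seq=7000 -> in-order
Step 1: SEND seq=0 -> in-order
Step 3: SEND seq=7319 -> out-of-order
Step 4: SEND seq=44 -> in-order
Step 5: SEND seq=7453 -> out-of-order
Step 6: SEND seq=230 -> in-order
Step 7: SEND seq=273 -> in-order

Answer: yes yes no yes no yes yes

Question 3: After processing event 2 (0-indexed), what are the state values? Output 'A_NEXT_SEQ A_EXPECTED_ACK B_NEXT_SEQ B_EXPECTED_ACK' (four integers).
After event 0: A_seq=0 A_ack=7125 B_seq=7125 B_ack=0
After event 1: A_seq=44 A_ack=7125 B_seq=7125 B_ack=44
After event 2: A_seq=44 A_ack=7125 B_seq=7319 B_ack=44

44 7125 7319 44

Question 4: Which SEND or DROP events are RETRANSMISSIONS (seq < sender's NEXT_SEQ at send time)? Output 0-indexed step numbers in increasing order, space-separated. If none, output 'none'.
Step 0: SEND seq=7000 -> fresh
Step 1: SEND seq=0 -> fresh
Step 2: DROP seq=7125 -> fresh
Step 3: SEND seq=7319 -> fresh
Step 4: SEND seq=44 -> fresh
Step 5: SEND seq=7453 -> fresh
Step 6: SEND seq=230 -> fresh
Step 7: SEND seq=273 -> fresh

Answer: none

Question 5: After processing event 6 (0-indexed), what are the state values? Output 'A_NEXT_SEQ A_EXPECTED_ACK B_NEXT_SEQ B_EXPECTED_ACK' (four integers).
After event 0: A_seq=0 A_ack=7125 B_seq=7125 B_ack=0
After event 1: A_seq=44 A_ack=7125 B_seq=7125 B_ack=44
After event 2: A_seq=44 A_ack=7125 B_seq=7319 B_ack=44
After event 3: A_seq=44 A_ack=7125 B_seq=7453 B_ack=44
After event 4: A_seq=230 A_ack=7125 B_seq=7453 B_ack=230
After event 5: A_seq=230 A_ack=7125 B_seq=7468 B_ack=230
After event 6: A_seq=273 A_ack=7125 B_seq=7468 B_ack=273

273 7125 7468 273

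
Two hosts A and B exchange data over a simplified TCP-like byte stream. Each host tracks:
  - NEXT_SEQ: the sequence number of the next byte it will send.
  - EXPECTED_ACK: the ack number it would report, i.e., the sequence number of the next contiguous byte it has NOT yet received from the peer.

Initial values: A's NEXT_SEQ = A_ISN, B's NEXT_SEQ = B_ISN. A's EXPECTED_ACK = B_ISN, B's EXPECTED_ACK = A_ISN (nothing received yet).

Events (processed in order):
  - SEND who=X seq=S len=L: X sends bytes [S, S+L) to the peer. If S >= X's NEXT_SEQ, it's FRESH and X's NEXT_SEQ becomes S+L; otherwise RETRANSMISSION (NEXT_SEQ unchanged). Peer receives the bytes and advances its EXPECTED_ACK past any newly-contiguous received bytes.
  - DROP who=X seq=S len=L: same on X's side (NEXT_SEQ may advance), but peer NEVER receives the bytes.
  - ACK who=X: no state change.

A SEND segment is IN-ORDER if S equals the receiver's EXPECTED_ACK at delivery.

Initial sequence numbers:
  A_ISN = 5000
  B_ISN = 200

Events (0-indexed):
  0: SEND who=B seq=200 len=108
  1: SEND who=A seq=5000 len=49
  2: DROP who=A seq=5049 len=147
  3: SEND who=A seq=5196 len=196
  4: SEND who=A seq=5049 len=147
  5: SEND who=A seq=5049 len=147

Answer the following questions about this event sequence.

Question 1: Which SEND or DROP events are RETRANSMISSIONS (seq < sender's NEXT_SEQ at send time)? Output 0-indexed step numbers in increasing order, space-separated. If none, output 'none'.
Step 0: SEND seq=200 -> fresh
Step 1: SEND seq=5000 -> fresh
Step 2: DROP seq=5049 -> fresh
Step 3: SEND seq=5196 -> fresh
Step 4: SEND seq=5049 -> retransmit
Step 5: SEND seq=5049 -> retransmit

Answer: 4 5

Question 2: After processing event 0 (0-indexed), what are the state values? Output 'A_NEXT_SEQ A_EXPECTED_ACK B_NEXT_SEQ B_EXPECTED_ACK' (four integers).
After event 0: A_seq=5000 A_ack=308 B_seq=308 B_ack=5000

5000 308 308 5000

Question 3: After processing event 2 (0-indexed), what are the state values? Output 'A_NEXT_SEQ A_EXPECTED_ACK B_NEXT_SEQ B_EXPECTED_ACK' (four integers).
After event 0: A_seq=5000 A_ack=308 B_seq=308 B_ack=5000
After event 1: A_seq=5049 A_ack=308 B_seq=308 B_ack=5049
After event 2: A_seq=5196 A_ack=308 B_seq=308 B_ack=5049

5196 308 308 5049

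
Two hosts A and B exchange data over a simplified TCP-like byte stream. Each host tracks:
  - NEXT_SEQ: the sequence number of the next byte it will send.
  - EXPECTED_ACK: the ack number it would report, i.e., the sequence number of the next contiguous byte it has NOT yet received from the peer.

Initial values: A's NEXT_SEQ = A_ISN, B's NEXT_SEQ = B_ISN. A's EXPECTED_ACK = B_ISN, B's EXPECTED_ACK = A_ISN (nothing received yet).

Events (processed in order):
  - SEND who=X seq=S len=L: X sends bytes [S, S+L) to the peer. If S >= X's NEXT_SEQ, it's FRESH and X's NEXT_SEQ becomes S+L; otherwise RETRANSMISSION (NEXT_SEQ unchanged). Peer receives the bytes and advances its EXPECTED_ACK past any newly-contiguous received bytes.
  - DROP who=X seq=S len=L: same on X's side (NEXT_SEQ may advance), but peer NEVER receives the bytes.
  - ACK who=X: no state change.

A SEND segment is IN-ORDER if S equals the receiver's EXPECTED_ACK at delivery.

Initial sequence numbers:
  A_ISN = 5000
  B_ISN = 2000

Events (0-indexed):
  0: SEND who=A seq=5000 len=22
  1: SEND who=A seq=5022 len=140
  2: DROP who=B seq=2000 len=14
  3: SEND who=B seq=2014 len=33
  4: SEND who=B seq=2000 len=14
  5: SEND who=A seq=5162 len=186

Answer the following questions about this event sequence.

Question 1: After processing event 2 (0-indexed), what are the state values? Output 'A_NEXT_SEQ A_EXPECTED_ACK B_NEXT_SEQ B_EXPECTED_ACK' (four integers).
After event 0: A_seq=5022 A_ack=2000 B_seq=2000 B_ack=5022
After event 1: A_seq=5162 A_ack=2000 B_seq=2000 B_ack=5162
After event 2: A_seq=5162 A_ack=2000 B_seq=2014 B_ack=5162

5162 2000 2014 5162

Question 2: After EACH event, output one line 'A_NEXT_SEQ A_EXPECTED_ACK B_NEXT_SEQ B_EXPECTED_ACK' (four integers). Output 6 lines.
5022 2000 2000 5022
5162 2000 2000 5162
5162 2000 2014 5162
5162 2000 2047 5162
5162 2047 2047 5162
5348 2047 2047 5348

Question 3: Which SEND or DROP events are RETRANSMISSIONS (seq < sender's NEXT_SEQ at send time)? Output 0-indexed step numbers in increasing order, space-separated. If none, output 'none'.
Answer: 4

Derivation:
Step 0: SEND seq=5000 -> fresh
Step 1: SEND seq=5022 -> fresh
Step 2: DROP seq=2000 -> fresh
Step 3: SEND seq=2014 -> fresh
Step 4: SEND seq=2000 -> retransmit
Step 5: SEND seq=5162 -> fresh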